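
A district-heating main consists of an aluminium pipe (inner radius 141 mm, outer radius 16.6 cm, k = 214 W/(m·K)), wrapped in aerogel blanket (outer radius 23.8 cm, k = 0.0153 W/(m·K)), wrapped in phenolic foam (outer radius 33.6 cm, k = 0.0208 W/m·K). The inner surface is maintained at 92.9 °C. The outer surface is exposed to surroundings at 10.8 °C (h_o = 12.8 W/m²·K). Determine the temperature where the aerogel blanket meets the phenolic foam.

T = 45.0 °C

Resistance network (inner→outer):
  R'_aluminium = ln(0.166/0.141)/(2πk) = 0.1632/(2π·214) = 1.214×10^-4 m·K/W
  R'_aerogel blanket = ln(0.238/0.166)/(2πk) = 0.3603/(2π·0.0153) = 3.748 m·K/W
  R'_phenolic foam = ln(0.336/0.238)/(2πk) = 0.3448/(2π·0.0208) = 2.639 m·K/W
  R'_conv,out = 1/(2πr h) = 1/(2π·0.336·12.8) = 0.03701 m·K/W
ΣR = 1.214×10^-4 + 3.748 + 2.639 + 0.03701 = 6.424 m·K/W
Q' = ΔT/ΣR = (92.9 °C − 10.8 °C)/6.424 = 12.78 W/m
From the inner boundary to the aerogel blanket/phenolic foam interface, ΣR_partial = 3.748 m·K/W.
T_interface = T_in − Q'·ΣR_partial = 92.9 °C − (12.78)(3.748) = 45.0 °C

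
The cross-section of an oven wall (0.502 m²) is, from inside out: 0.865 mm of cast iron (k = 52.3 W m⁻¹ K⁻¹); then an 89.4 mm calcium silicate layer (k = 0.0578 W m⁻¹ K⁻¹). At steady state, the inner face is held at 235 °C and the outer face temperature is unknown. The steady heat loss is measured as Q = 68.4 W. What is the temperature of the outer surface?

T_out = 24.3 °C

Sum the resistances:
  R_cast iron = L/(kA) = 8.65×10^-4/(52.3·0.502) = 3.295×10^-5 K/W
  R_calcium silicate = L/(kA) = 0.0894/(0.0578·0.502) = 3.081 K/W
ΣR = 3.081 K/W
ΔT = Q·ΣR = 68.4 × 3.081 = 210.7 K
Heat flows outward, so T_out = T_in − ΔT = 235 − 210.7 = 24.3 °C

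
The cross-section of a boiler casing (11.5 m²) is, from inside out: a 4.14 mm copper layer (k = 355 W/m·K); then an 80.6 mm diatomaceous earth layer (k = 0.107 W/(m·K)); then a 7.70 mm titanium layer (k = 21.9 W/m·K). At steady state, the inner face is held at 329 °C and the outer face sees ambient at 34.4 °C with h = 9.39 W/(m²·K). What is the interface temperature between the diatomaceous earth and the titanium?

Series thermal resistances, inner to outer:
  R_copper = L/(kA) = 0.00414/(355·11.5) = 1.014×10^-6 K/W
  R_diatomaceous earth = L/(kA) = 0.0806/(0.107·11.5) = 0.06550 K/W
  R_titanium = L/(kA) = 0.00770/(21.9·11.5) = 3.057×10^-5 K/W
  R_conv,out = 1/(hA) = 1/(9.39·11.5) = 0.009261 K/W
ΣR = 1.014×10^-6 + 0.06550 + 3.057×10^-5 + 0.009261 = 0.07479 K/W
Q = ΔT/ΣR = (329 °C − 34.4 °C)/0.07479 = 3939 W
From the inner boundary to the diatomaceous earth/titanium interface, ΣR_partial = 0.06550 K/W.
T_interface = T_in − Q·ΣR_partial = 329 °C − (3939)(0.06550) = 71.0 °C

T = 71.0 °C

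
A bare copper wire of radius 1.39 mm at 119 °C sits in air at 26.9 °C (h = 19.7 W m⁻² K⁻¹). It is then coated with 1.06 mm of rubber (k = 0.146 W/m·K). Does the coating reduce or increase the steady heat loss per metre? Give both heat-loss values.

increases: 15.8 → 23.5 W/m

Critical radius for a cylinder: r_cr = k/h = 0.00741 m = 0.741 cm.
Outer radius after coating: r₂ = 0.00139 + 0.00106 = 0.00245 m.
Since r₁ < r_cr and r₂ ≤ r_cr, the coating moves toward the maximum at r_cr — heat loss rises.
Bare: R = 1/(2πr₁h) = 5.812 m·K/W; Q = 92.1/5.812 = 15.8 W/m.
Coated: R = R_cond + R_conv = 3.915 m·K/W; Q = 92.1/3.915 = 23.5 W/m.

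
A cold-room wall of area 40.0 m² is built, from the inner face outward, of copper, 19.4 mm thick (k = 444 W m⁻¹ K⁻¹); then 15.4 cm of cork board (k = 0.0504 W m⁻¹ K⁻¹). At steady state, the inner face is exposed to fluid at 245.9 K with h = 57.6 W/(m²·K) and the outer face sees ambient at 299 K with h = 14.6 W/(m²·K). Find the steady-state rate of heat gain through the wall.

Q = 676 W

Series thermal resistances, inner to outer:
  R_conv,in = 1/(hA) = 1/(57.6·40.0) = 4.340×10^-4 K/W
  R_copper = L/(kA) = 0.0194/(444·40.0) = 1.092×10^-6 K/W
  R_cork board = L/(kA) = 0.154/(0.0504·40.0) = 0.07639 K/W
  R_conv,out = 1/(hA) = 1/(14.6·40.0) = 0.001712 K/W
ΣR = 4.340×10^-4 + 1.092×10^-6 + 0.07639 + 0.001712 = 0.07854 K/W
Q = ΔT/ΣR = (245.9 K − 299 K)/0.07854 = -676 W
(Negative Q ⇒ heat flows inward; heat gain = 676 W.)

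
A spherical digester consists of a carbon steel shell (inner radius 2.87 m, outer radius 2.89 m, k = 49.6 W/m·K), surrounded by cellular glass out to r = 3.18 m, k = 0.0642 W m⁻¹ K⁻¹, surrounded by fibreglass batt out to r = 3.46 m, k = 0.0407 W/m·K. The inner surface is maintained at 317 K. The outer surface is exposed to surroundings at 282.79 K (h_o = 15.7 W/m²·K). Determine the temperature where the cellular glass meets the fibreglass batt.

Series thermal resistances, inner to outer:
  R_carbon steel = (1/2.87 − 1/2.89)/(4πk) = 0.002411/(4π·49.6) = 3.869×10^-6 K/W
  R_cellular glass = (1/2.89 − 1/3.18)/(4πk) = 0.03156/(4π·0.0642) = 0.03911 K/W
  R_fibreglass batt = (1/3.18 − 1/3.46)/(4πk) = 0.02545/(4π·0.0407) = 0.04976 K/W
  R_conv,out = 1/(4πr²h) = 1/(4π·3.46²·15.7) = 4.234×10^-4 K/W
ΣR = 3.869×10^-6 + 0.03911 + 0.04976 + 4.234×10^-4 = 0.08930 K/W
Q = ΔT/ΣR = (317 K − 282.79 K)/0.08930 = 383.1 W
From the inner boundary to the cellular glass/fibreglass batt interface, ΣR_partial = 0.03911 K/W.
T_interface = T_in − Q·ΣR_partial = 317 K − (383.1)(0.03911) = 302.0 K

T = 302.0 K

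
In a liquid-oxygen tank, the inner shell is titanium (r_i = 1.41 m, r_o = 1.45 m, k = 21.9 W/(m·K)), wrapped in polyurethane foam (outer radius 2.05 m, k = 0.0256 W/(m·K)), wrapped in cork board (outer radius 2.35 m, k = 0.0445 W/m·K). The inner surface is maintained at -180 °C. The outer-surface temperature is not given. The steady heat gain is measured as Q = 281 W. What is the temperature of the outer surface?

Sum the resistances:
  R_titanium = (1/1.41 − 1/1.45)/(4πk) = 0.01956/(4π·21.9) = 7.109×10^-5 K/W
  R_polyurethane foam = (1/1.45 − 1/2.05)/(4πk) = 0.2019/(4π·0.0256) = 0.6275 K/W
  R_cork board = (1/2.05 − 1/2.35)/(4πk) = 0.06227/(4π·0.0445) = 0.1114 K/W
ΣR = 0.7389 K/W
ΔT = Q·ΣR = 281 × 0.7389 = 207.6 K
Heat flows inward, so T_out = T_in + ΔT = -180 + 207.6 = 27.6 °C

T_out = 27.6 °C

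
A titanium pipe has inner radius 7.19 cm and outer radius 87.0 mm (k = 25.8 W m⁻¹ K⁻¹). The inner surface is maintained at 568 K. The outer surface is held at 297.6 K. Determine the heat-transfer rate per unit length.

Q' = 2πk·ΔT/ln(r₂/r₁) = 2π × 25.8 × 270.4 / ln(0.0870/0.0719) = 2.30×10^5 W/m

Q' = 230 kW/m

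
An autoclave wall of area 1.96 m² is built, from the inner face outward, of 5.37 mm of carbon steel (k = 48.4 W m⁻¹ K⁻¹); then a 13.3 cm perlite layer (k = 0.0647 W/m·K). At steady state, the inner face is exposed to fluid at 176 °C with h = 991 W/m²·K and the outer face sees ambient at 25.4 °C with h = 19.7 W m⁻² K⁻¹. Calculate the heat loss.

Q = 140 W

Series thermal resistances, inner to outer:
  R_conv,in = 1/(hA) = 1/(991·1.96) = 5.148×10^-4 K/W
  R_carbon steel = L/(kA) = 0.00537/(48.4·1.96) = 5.661×10^-5 K/W
  R_perlite = L/(kA) = 0.133/(0.0647·1.96) = 1.049 K/W
  R_conv,out = 1/(hA) = 1/(19.7·1.96) = 0.02590 K/W
ΣR = 5.148×10^-4 + 5.661×10^-5 + 1.049 + 0.02590 = 1.075 K/W
Q = ΔT/ΣR = (176 °C − 25.4 °C)/1.075 = 140 W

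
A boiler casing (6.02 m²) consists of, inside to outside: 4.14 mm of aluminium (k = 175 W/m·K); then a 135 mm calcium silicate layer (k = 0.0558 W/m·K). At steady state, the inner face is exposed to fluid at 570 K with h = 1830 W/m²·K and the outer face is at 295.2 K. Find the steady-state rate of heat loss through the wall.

Series thermal resistances, inner to outer:
  R_conv,in = 1/(hA) = 1/(1830·6.02) = 9.077×10^-5 K/W
  R_aluminium = L/(kA) = 0.00414/(175·6.02) = 3.930×10^-6 K/W
  R_calcium silicate = L/(kA) = 0.135/(0.0558·6.02) = 0.4019 K/W
ΣR = 9.077×10^-5 + 3.930×10^-6 + 0.4019 = 0.4020 K/W
Q = ΔT/ΣR = (570 K − 295.2 K)/0.4020 = 684 W

Q = 684 W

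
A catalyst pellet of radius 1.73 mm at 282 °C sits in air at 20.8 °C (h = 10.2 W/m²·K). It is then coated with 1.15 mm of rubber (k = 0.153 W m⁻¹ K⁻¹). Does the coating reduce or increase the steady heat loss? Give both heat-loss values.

Critical radius for a sphere: r_cr = 2k/h = 0.0300 m = 3.00 cm.
Outer radius after coating: r₂ = 0.00173 + 0.00115 = 0.00288 m.
Since r₁ < r_cr and r₂ ≤ r_cr, the coating moves toward the maximum at r_cr — heat loss rises.
Bare: R = 1/(4πr₁²h) = 2607 K/W; Q = 261.2/2607 = 0.100 W.
Coated: R = R_cond + R_conv = 1061 K/W; Q = 261.2/1061 = 0.246 W.

increases: 0.100 → 0.246 W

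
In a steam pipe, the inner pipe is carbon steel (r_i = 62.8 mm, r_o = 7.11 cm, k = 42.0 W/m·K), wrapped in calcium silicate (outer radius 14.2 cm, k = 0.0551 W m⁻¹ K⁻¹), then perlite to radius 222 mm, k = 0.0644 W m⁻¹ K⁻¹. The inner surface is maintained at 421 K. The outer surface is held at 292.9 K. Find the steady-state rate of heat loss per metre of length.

Q' = 41.3 W/m

Resistance network (inner→outer):
  R'_carbon steel = ln(0.0711/0.0628)/(2πk) = 0.1241/(2π·42.0) = 4.704×10^-4 m·K/W
  R'_calcium silicate = ln(0.142/0.0711)/(2πk) = 0.6917/(2π·0.0551) = 1.998 m·K/W
  R'_perlite = ln(0.222/0.142)/(2πk) = 0.4469/(2π·0.0644) = 1.104 m·K/W
ΣR = 4.704×10^-4 + 1.998 + 1.104 = 3.102 m·K/W
Q' = ΔT/ΣR = (421 K − 292.9 K)/3.102 = 41.3 W/m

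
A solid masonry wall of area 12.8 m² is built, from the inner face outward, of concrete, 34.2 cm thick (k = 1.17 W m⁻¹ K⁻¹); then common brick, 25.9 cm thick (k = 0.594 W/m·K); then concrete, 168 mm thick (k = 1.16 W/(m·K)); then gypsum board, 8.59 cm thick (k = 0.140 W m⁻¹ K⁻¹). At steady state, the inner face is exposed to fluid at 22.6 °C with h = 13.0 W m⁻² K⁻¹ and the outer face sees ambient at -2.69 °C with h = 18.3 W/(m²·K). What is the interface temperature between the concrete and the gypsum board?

Series thermal resistances, inner to outer:
  R_conv,in = 1/(hA) = 1/(13.0·12.8) = 0.006010 K/W
  R_concrete = L/(kA) = 0.342/(1.17·12.8) = 0.02284 K/W
  R_common brick = L/(kA) = 0.259/(0.594·12.8) = 0.03406 K/W
  R_concrete = L/(kA) = 0.168/(1.16·12.8) = 0.01131 K/W
  R_gypsum board = L/(kA) = 0.0859/(0.140·12.8) = 0.04794 K/W
  R_conv,out = 1/(hA) = 1/(18.3·12.8) = 0.004269 K/W
ΣR = 0.006010 + 0.02284 + 0.03406 + 0.01131 + 0.04794 + 0.004269 = 0.1264 K/W
Q = ΔT/ΣR = (22.6 °C − -2.69 °C)/0.1264 = 200.1 W
From the inner boundary to the concrete/gypsum board interface, ΣR_partial = 0.07422 K/W.
T_interface = T_in − Q·ΣR_partial = 22.6 °C − (200.1)(0.07422) = 7.75 °C

T = 7.75 °C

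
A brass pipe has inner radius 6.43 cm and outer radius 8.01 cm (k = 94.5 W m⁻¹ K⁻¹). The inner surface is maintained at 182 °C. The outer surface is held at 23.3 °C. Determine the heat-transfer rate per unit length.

Q' = 429 kW/m

Q' = 2πk·ΔT/ln(r₂/r₁) = 2π × 94.5 × 158.7 / ln(0.0801/0.0643) = 4.29×10^5 W/m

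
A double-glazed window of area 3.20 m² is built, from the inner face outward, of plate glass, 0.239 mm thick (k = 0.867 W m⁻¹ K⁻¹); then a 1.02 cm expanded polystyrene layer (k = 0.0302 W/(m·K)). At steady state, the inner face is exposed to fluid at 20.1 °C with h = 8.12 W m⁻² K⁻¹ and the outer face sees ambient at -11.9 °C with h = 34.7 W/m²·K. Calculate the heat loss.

Q = 209 W

Treat each layer as a resistance in series:
  R_conv,in = 1/(hA) = 1/(8.12·3.20) = 0.03849 K/W
  R_plate glass = L/(kA) = 2.39×10^-4/(0.867·3.20) = 8.614×10^-5 K/W
  R_expanded polystyrene = L/(kA) = 0.0102/(0.0302·3.20) = 0.1055 K/W
  R_conv,out = 1/(hA) = 1/(34.7·3.20) = 0.009006 K/W
ΣR = 0.03849 + 8.614×10^-5 + 0.1055 + 0.009006 = 0.1531 K/W
Q = ΔT/ΣR = (20.1 °C − -11.9 °C)/0.1531 = 209 W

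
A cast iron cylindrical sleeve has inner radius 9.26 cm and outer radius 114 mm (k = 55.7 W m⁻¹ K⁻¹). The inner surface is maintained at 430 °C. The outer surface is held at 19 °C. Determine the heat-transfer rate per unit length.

Q' = 2πk·ΔT/ln(r₂/r₁) = 2π × 55.7 × 411 / ln(0.114/0.0926) = 6.92×10^5 W/m

Q' = 692 kW/m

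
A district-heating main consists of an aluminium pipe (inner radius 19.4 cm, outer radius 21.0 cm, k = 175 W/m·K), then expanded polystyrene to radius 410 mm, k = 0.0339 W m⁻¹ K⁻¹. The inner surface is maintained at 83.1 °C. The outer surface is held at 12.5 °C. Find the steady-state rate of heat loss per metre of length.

Q' = 22.5 W/m

Treat each layer as a resistance in series:
  R'_aluminium = ln(0.210/0.194)/(2πk) = 0.07925/(2π·175) = 7.207×10^-5 m·K/W
  R'_expanded polystyrene = ln(0.410/0.210)/(2πk) = 0.6690/(2π·0.0339) = 3.141 m·K/W
ΣR = 7.207×10^-5 + 3.141 = 3.141 m·K/W
Q' = ΔT/ΣR = (83.1 °C − 12.5 °C)/3.141 = 22.5 W/m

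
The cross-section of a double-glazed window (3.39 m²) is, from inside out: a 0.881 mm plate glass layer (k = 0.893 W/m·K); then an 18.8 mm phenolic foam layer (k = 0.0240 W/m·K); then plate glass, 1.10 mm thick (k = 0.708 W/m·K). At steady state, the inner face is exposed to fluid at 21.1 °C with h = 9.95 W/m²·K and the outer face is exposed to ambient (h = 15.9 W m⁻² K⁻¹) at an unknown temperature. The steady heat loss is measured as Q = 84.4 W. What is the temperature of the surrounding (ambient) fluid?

T_out = -2.53 °C

Series resistances:
  R_conv,in = 1/(hA) = 1/(9.95·3.39) = 0.02965 K/W
  R_plate glass = L/(kA) = 8.81×10^-4/(0.893·3.39) = 2.910×10^-4 K/W
  R_phenolic foam = L/(kA) = 0.0188/(0.0240·3.39) = 0.2311 K/W
  R_plate glass = L/(kA) = 0.00110/(0.708·3.39) = 4.583×10^-4 K/W
  R_conv,out = 1/(hA) = 1/(15.9·3.39) = 0.01855 K/W
ΣR = 0.2800 K/W
ΔT = Q·ΣR = 84.4 × 0.2800 = 23.63 K
Heat flows outward, so T_out = T_in − ΔT = 21.1 − 23.63 = -2.53 °C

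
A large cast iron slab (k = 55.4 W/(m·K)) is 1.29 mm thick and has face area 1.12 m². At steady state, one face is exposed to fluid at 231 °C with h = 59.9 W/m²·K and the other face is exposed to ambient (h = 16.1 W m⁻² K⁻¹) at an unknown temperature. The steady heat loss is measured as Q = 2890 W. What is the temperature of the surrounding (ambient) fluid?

Series resistances:
  R_conv,in = 1/(hA) = 1/(59.9·1.12) = 0.01491 K/W
  R_cast iron = L/(kA) = 0.00129/(55.4·1.12) = 2.079×10^-5 K/W
  R_conv,out = 1/(hA) = 1/(16.1·1.12) = 0.05546 K/W
ΣR = 0.07038 K/W
ΔT = Q·ΣR = 2890 × 0.07038 = 203.4 K
Heat flows outward, so T_out = T_in − ΔT = 231 − 203.4 = 27.6 °C

T_out = 27.6 °C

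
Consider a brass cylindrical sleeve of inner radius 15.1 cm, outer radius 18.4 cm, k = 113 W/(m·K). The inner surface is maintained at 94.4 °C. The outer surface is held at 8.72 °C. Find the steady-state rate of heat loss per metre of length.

Q' = 2πk·ΔT/ln(r₂/r₁) = 2π × 113 × 85.68 / ln(0.184/0.151) = 3.08×10^5 W/m

Q' = 3.08×10^5 W/m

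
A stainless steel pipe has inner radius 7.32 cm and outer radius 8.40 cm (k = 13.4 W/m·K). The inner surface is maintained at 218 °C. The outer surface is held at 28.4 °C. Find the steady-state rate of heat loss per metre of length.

Q' = 1.16×10^5 W/m

Q' = 2πk·ΔT/ln(r₂/r₁) = 2π × 13.4 × 189.6 / ln(0.0840/0.0732) = 1.16×10^5 W/m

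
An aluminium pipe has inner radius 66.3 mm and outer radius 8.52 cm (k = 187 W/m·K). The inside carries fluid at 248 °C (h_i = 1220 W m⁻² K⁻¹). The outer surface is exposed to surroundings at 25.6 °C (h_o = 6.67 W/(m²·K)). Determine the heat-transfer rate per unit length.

Treat each layer as a resistance in series:
  R'_conv,in = 1/(2πr h) = 1/(2π·0.0663·1220) = 0.001968 m·K/W
  R'_aluminium = ln(0.0852/0.0663)/(2πk) = 0.2508/(2π·187) = 2.135×10^-4 m·K/W
  R'_conv,out = 1/(2πr h) = 1/(2π·0.0852·6.67) = 0.2801 m·K/W
ΣR = 0.001968 + 2.135×10^-4 + 0.2801 = 0.2823 m·K/W
Q' = ΔT/ΣR = (248 °C − 25.6 °C)/0.2823 = 788 W/m

Q' = 788 W/m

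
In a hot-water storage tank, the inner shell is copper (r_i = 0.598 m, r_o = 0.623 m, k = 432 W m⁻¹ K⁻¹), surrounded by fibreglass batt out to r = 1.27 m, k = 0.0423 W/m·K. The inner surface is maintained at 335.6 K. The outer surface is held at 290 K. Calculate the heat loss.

Q = 29.6 W

Series thermal resistances, inner to outer:
  R_copper = (1/0.598 − 1/0.623)/(4πk) = 0.06710/(4π·432) = 1.236×10^-5 K/W
  R_fibreglass batt = (1/0.623 − 1/1.27)/(4πk) = 0.8177/(4π·0.0423) = 1.538 K/W
ΣR = 1.236×10^-5 + 1.538 = 1.538 K/W
Q = ΔT/ΣR = (335.6 K − 290 K)/1.538 = 29.6 W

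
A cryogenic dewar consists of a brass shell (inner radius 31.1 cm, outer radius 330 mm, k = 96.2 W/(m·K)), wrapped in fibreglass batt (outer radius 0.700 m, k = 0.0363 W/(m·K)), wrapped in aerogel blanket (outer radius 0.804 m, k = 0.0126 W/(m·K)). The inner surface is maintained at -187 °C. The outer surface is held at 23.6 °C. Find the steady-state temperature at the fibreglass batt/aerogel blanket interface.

T = -28.9 °C

Treat each layer as a resistance in series:
  R_brass = (1/0.311 − 1/0.330)/(4πk) = 0.1851/(4π·96.2) = 1.531×10^-4 K/W
  R_fibreglass batt = (1/0.330 − 1/0.700)/(4πk) = 1.602/(4π·0.0363) = 3.511 K/W
  R_aerogel blanket = (1/0.700 − 1/0.804)/(4πk) = 0.1848/(4π·0.0126) = 1.167 K/W
ΣR = 1.531×10^-4 + 3.511 + 1.167 = 4.678 K/W
Q = ΔT/ΣR = (-187 °C − 23.6 °C)/4.678 = -45.02 W
From the inner boundary to the fibreglass batt/aerogel blanket interface, ΣR_partial = 3.511 K/W.
T_interface = T_in − Q·ΣR_partial = -187 °C − (-45.02)(3.511) = -28.9 °C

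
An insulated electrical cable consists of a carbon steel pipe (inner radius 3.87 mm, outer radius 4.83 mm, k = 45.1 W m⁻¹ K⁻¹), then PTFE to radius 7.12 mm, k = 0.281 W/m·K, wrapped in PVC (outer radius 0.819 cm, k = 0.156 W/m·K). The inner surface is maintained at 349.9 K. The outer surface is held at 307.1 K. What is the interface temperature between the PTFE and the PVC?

Series thermal resistances, inner to outer:
  R'_carbon steel = ln(0.00483/0.00387)/(2πk) = 0.2216/(2π·45.1) = 7.820×10^-4 m·K/W
  R'_PTFE = ln(0.00712/0.00483)/(2πk) = 0.3881/(2π·0.281) = 0.2198 m·K/W
  R'_PVC = ln(0.00819/0.00712)/(2πk) = 0.1400/(2π·0.156) = 0.1428 m·K/W
ΣR = 7.820×10^-4 + 0.2198 + 0.1428 = 0.3634 m·K/W
Q' = ΔT/ΣR = (349.9 K − 307.1 K)/0.3634 = 117.8 W/m
From the inner boundary to the PTFE/PVC interface, ΣR_partial = 0.2206 m·K/W.
T_interface = T_in − Q'·ΣR_partial = 349.9 K − (117.8)(0.2206) = 323.9 K

T = 323.9 K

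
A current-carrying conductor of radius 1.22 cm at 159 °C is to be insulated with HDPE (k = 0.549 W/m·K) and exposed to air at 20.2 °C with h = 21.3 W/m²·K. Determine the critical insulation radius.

r_cr = 2.58 cm

For a cylinder, r_cr = k_ins/h = 0.549/21.3 = 0.0258 m = 2.58 cm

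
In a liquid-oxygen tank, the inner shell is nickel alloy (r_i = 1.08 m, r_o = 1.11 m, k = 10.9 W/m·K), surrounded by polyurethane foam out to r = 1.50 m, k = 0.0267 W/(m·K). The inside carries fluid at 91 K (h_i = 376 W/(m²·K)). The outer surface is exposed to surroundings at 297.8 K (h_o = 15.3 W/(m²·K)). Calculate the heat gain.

Q = 295 W

Treat each layer as a resistance in series:
  R_conv,in = 1/(4πr²h) = 1/(4π·1.08²·376) = 1.814×10^-4 K/W
  R_nickel alloy = (1/1.08 − 1/1.11)/(4πk) = 0.02503/(4π·10.9) = 1.827×10^-4 K/W
  R_polyurethane foam = (1/1.11 − 1/1.50)/(4πk) = 0.2342/(4π·0.0267) = 0.6981 K/W
  R_conv,out = 1/(4πr²h) = 1/(4π·1.50²·15.3) = 0.002312 K/W
ΣR = 1.814×10^-4 + 1.827×10^-4 + 0.6981 + 0.002312 = 0.7008 K/W
Q = ΔT/ΣR = (91 K − 297.8 K)/0.7008 = -295 W
(Negative Q ⇒ heat flows inward; heat gain = 295 W.)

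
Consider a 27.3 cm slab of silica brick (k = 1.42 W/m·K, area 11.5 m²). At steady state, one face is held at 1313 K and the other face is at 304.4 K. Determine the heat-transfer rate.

Q = 60.3 kW

Q = kA·ΔT/L = 1.42 × 11.5 × |1313 K − 304.4 K| / 0.273 = 60300 W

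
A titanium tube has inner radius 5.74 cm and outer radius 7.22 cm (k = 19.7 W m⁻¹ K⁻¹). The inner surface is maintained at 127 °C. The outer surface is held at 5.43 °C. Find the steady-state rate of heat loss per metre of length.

Q' = 2πk·ΔT/ln(r₂/r₁) = 2π × 19.7 × 121.57 / ln(0.0722/0.0574) = 65600 W/m

Q' = 65600 W/m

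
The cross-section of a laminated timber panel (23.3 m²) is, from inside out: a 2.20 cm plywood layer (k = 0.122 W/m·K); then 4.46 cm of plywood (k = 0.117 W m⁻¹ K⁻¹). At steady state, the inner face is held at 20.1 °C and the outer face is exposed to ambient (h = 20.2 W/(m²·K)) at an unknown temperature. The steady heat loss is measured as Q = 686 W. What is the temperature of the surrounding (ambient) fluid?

T_out = 2.11 °C

Sum the resistances:
  R_plywood = L/(kA) = 0.0220/(0.122·23.3) = 0.007739 K/W
  R_plywood = L/(kA) = 0.0446/(0.117·23.3) = 0.01636 K/W
  R_conv,out = 1/(hA) = 1/(20.2·23.3) = 0.002125 K/W
ΣR = 0.02622 K/W
ΔT = Q·ΣR = 686 × 0.02622 = 17.99 K
Heat flows outward, so T_out = T_in − ΔT = 20.1 − 17.99 = 2.11 °C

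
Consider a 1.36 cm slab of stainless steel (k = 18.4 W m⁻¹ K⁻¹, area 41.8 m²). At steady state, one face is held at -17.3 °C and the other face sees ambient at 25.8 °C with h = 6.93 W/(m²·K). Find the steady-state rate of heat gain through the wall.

Treat each layer as a resistance in series:
  R_stainless steel = L/(kA) = 0.0136/(18.4·41.8) = 1.768×10^-5 K/W
  R_conv,out = 1/(hA) = 1/(6.93·41.8) = 0.003452 K/W
ΣR = 1.768×10^-5 + 0.003452 = 0.003470 K/W
Q = ΔT/ΣR = (-17.3 °C − 25.8 °C)/0.003470 = -12400 W
(Negative Q ⇒ heat flows inward; heat gain = 12400 W.)

Q = 12.4 kW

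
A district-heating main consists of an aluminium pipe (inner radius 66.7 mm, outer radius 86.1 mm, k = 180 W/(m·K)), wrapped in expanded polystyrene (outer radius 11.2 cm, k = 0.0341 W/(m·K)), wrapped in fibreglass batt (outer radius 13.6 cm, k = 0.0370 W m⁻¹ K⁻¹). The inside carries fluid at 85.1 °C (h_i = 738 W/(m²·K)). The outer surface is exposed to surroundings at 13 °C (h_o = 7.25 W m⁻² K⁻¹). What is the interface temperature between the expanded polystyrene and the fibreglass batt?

Resistance network (inner→outer):
  R'_conv,in = 1/(2πr h) = 1/(2π·0.0667·738) = 0.003233 m·K/W
  R'_aluminium = ln(0.0861/0.0667)/(2πk) = 0.2553/(2π·180) = 2.257×10^-4 m·K/W
  R'_expanded polystyrene = ln(0.112/0.0861)/(2πk) = 0.2630/(2π·0.0341) = 1.227 m·K/W
  R'_fibreglass batt = ln(0.136/0.112)/(2πk) = 0.1942/(2π·0.0370) = 0.8352 m·K/W
  R'_conv,out = 1/(2πr h) = 1/(2π·0.136·7.25) = 0.1614 m·K/W
ΣR = 0.003233 + 2.257×10^-4 + 1.227 + 0.8352 + 0.1614 = 2.227 m·K/W
Q' = ΔT/ΣR = (85.1 °C − 13 °C)/2.227 = 32.38 W/m
From the inner boundary to the expanded polystyrene/fibreglass batt interface, ΣR_partial = 1.230 m·K/W.
T_interface = T_in − Q'·ΣR_partial = 85.1 °C − (32.38)(1.230) = 45.3 °C

T = 45.3 °C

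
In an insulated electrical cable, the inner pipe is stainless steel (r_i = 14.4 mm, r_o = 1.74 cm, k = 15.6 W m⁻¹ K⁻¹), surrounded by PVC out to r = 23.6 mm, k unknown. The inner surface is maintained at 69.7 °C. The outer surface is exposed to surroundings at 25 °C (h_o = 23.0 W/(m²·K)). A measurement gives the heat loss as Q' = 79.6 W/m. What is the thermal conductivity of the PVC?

k = 0.182 W/m·K

ΣR = ΔT/Q' = |69.7 − 25|/79.6 = 0.5616 m·K/W
Known resistances:
  R'_stainless steel = ln(0.0174/0.0144)/(2πk) = 0.1892/(2π·15.6) = 0.001931 m·K/W
  R'_conv,out = 1/(2πr h) = 1/(2π·0.0236·23.0) = 0.2932 m·K/W
R_PVC = ΣR − ΣR_known = 0.5616 − 0.2951 = 0.2665 m·K/W
ln(r₂/r₁)/(2πk) = 0.2665 ⇒ k = 0.3048/(2π·0.2665) = 0.182 W/m·K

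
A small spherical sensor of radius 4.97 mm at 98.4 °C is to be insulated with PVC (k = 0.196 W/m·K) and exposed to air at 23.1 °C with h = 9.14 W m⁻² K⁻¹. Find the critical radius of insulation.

For a sphere, r_cr = 2k_ins/h = 2·0.196/9.14 = 0.0429 m = 4.29 cm

r_cr = 4.29 cm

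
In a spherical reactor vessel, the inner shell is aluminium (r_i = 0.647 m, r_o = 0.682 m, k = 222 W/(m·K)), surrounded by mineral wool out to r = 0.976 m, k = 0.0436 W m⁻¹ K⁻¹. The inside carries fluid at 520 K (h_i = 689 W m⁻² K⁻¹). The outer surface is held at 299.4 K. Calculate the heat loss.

Q = 274 W

Series thermal resistances, inner to outer:
  R_conv,in = 1/(4πr²h) = 1/(4π·0.647²·689) = 2.759×10^-4 K/W
  R_aluminium = (1/0.647 − 1/0.682)/(4πk) = 0.07932/(4π·222) = 2.843×10^-5 K/W
  R_mineral wool = (1/0.682 − 1/0.976)/(4πk) = 0.4417/(4π·0.0436) = 0.8062 K/W
ΣR = 2.759×10^-4 + 2.843×10^-5 + 0.8062 = 0.8065 K/W
Q = ΔT/ΣR = (520 K − 299.4 K)/0.8065 = 274 W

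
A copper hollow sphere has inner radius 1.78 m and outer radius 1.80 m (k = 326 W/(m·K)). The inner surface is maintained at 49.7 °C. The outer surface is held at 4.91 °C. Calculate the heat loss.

Q = 29400 kW

Q = 4πk·ΔT/(1/r₁ − 1/r₂) = 4π × 326 × 44.79 / (1/1.78 − 1/1.80) = 2.94×10^7 W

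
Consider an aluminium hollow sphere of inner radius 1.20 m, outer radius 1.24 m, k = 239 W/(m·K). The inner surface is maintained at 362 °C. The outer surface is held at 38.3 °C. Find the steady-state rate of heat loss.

Q = 3.62×10^7 W

Q = 4πk·ΔT/(1/r₁ − 1/r₂) = 4π × 239 × 323.7 / (1/1.20 − 1/1.24) = 3.62×10^7 W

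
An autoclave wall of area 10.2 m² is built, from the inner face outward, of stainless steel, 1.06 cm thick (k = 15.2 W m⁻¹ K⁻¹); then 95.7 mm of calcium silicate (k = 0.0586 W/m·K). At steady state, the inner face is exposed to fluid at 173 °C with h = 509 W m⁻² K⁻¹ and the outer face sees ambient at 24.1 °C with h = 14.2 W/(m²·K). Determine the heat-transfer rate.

Treat each layer as a resistance in series:
  R_conv,in = 1/(hA) = 1/(509·10.2) = 1.926×10^-4 K/W
  R_stainless steel = L/(kA) = 0.0106/(15.2·10.2) = 6.837×10^-5 K/W
  R_calcium silicate = L/(kA) = 0.0957/(0.0586·10.2) = 0.1601 K/W
  R_conv,out = 1/(hA) = 1/(14.2·10.2) = 0.006904 K/W
ΣR = 1.926×10^-4 + 6.837×10^-5 + 0.1601 + 0.006904 = 0.1673 K/W
Q = ΔT/ΣR = (173 °C − 24.1 °C)/0.1673 = 890 W

Q = 890 W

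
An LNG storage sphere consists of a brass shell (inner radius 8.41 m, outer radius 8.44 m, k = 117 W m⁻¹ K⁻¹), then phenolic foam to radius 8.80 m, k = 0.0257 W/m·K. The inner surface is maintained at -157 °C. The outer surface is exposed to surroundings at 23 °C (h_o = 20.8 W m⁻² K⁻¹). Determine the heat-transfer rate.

Treat each layer as a resistance in series:
  R_brass = (1/8.41 − 1/8.44)/(4πk) = 4.227×10^-4/(4π·117) = 2.875×10^-7 K/W
  R_phenolic foam = (1/8.44 − 1/8.80)/(4πk) = 0.004847/(4π·0.0257) = 0.01501 K/W
  R_conv,out = 1/(4πr²h) = 1/(4π·8.80²·20.8) = 4.940×10^-5 K/W
ΣR = 2.875×10^-7 + 0.01501 + 4.940×10^-5 = 0.01506 K/W
Q = ΔT/ΣR = (-157 °C − 23 °C)/0.01506 = -12000 W
(Negative Q ⇒ heat flows inward; heat gain = 12000 W.)

Q = 12.0 kW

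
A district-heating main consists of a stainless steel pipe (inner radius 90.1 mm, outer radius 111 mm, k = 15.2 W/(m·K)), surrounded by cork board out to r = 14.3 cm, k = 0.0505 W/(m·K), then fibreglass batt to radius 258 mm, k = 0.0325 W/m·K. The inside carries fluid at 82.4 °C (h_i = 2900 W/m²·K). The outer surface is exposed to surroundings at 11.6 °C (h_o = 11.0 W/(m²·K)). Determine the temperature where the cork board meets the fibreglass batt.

Treat each layer as a resistance in series:
  R'_conv,in = 1/(2πr h) = 1/(2π·0.0901·2900) = 6.091×10^-4 m·K/W
  R'_stainless steel = ln(0.111/0.0901)/(2πk) = 0.2086/(2π·15.2) = 0.002184 m·K/W
  R'_cork board = ln(0.143/0.111)/(2πk) = 0.2533/(2π·0.0505) = 0.7983 m·K/W
  R'_fibreglass batt = ln(0.258/0.143)/(2πk) = 0.5901/(2π·0.0325) = 2.890 m·K/W
  R'_conv,out = 1/(2πr h) = 1/(2π·0.258·11.0) = 0.05608 m·K/W
ΣR = 6.091×10^-4 + 0.002184 + 0.7983 + 2.890 + 0.05608 = 3.747 m·K/W
Q' = ΔT/ΣR = (82.4 °C − 11.6 °C)/3.747 = 18.90 W/m
From the inner boundary to the cork board/fibreglass batt interface, ΣR_partial = 0.8011 m·K/W.
T_interface = T_in − Q'·ΣR_partial = 82.4 °C − (18.90)(0.8011) = 67.3 °C

T = 67.3 °C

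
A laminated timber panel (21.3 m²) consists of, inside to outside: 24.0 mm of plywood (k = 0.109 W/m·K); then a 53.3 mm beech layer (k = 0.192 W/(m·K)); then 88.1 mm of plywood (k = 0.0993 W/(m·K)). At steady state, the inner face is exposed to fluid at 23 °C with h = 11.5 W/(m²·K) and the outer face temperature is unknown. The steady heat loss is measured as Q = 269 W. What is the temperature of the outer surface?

Sum the resistances:
  R_conv,in = 1/(hA) = 1/(11.5·21.3) = 0.004082 K/W
  R_plywood = L/(kA) = 0.0240/(0.109·21.3) = 0.01034 K/W
  R_beech = L/(kA) = 0.0533/(0.192·21.3) = 0.01303 K/W
  R_plywood = L/(kA) = 0.0881/(0.0993·21.3) = 0.04165 K/W
ΣR = 0.06911 K/W
ΔT = Q·ΣR = 269 × 0.06911 = 18.59 K
Heat flows outward, so T_out = T_in − ΔT = 23 − 18.59 = 4.41 °C

T_out = 4.41 °C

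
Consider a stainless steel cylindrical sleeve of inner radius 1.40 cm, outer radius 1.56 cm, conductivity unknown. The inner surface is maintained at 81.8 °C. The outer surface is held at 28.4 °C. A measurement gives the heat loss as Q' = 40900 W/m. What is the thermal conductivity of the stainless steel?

ΣR = ΔT/Q' = |81.8 − 28.4|/40900 = 0.001306 m·K/W
ln(r₂/r₁)/(2πk) = 0.001306 ⇒ k = 0.1082/(2π·0.001306) = 13.2 W/m·K

k = 13.2 W/m·K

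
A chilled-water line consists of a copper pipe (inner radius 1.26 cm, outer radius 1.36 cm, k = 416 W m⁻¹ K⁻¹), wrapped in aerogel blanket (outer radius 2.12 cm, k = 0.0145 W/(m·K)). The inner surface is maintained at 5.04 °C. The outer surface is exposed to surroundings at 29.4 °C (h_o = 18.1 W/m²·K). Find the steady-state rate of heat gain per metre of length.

Q' = 4.61 W/m

Treat each layer as a resistance in series:
  R'_copper = ln(0.0136/0.0126)/(2πk) = 0.07637/(2π·416) = 2.922×10^-5 m·K/W
  R'_aerogel blanket = ln(0.0212/0.0136)/(2πk) = 0.4439/(2π·0.0145) = 4.873 m·K/W
  R'_conv,out = 1/(2πr h) = 1/(2π·0.0212·18.1) = 0.4148 m·K/W
ΣR = 2.922×10^-5 + 4.873 + 0.4148 = 5.288 m·K/W
Q' = ΔT/ΣR = (5.04 °C − 29.4 °C)/5.288 = -4.61 W/m
(Negative Q' ⇒ heat flows inward; heat gain = 4.61 W/m.)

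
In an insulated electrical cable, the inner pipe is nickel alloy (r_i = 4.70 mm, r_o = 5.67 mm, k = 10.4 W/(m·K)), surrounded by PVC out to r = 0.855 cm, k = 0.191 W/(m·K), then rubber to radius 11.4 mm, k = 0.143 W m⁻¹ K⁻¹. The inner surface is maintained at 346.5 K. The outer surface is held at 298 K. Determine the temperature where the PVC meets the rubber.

T = 321.3 K

Treat each layer as a resistance in series:
  R'_nickel alloy = ln(0.00567/0.00470)/(2πk) = 0.1876/(2π·10.4) = 0.002871 m·K/W
  R'_PVC = ln(0.00855/0.00567)/(2πk) = 0.4107/(2π·0.191) = 0.3423 m·K/W
  R'_rubber = ln(0.0114/0.00855)/(2πk) = 0.2877/(2π·0.143) = 0.3202 m·K/W
ΣR = 0.002871 + 0.3423 + 0.3202 = 0.6654 m·K/W
Q' = ΔT/ΣR = (346.5 K − 298 K)/0.6654 = 72.89 W/m
From the inner boundary to the PVC/rubber interface, ΣR_partial = 0.3452 m·K/W.
T_interface = T_in − Q'·ΣR_partial = 346.5 K − (72.89)(0.3452) = 321.3 K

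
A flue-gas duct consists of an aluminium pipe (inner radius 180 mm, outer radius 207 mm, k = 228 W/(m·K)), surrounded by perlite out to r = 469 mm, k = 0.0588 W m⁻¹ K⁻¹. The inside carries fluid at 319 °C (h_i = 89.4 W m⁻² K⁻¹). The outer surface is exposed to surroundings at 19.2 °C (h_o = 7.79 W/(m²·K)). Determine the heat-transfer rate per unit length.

Series thermal resistances, inner to outer:
  R'_conv,in = 1/(2πr h) = 1/(2π·0.180·89.4) = 0.009890 m·K/W
  R'_aluminium = ln(0.207/0.180)/(2πk) = 0.1398/(2π·228) = 9.756×10^-5 m·K/W
  R'_perlite = ln(0.469/0.207)/(2πk) = 0.8179/(2π·0.0588) = 2.214 m·K/W
  R'_conv,out = 1/(2πr h) = 1/(2π·0.469·7.79) = 0.04356 m·K/W
ΣR = 0.009890 + 9.756×10^-5 + 2.214 + 0.04356 = 2.268 m·K/W
Q' = ΔT/ΣR = (319 °C − 19.2 °C)/2.268 = 132 W/m

Q' = 132 W/m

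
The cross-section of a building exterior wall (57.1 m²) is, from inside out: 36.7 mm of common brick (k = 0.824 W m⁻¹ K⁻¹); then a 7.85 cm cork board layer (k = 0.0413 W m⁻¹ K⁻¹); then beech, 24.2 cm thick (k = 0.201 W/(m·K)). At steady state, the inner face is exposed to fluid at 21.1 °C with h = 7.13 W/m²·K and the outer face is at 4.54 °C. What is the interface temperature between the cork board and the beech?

Series thermal resistances, inner to outer:
  R_conv,in = 1/(hA) = 1/(7.13·57.1) = 0.002456 K/W
  R_common brick = L/(kA) = 0.0367/(0.824·57.1) = 7.800×10^-4 K/W
  R_cork board = L/(kA) = 0.0785/(0.0413·57.1) = 0.03329 K/W
  R_beech = L/(kA) = 0.242/(0.201·57.1) = 0.02109 K/W
ΣR = 0.002456 + 7.800×10^-4 + 0.03329 + 0.02109 = 0.05762 K/W
Q = ΔT/ΣR = (21.1 °C − 4.54 °C)/0.05762 = 287.4 W
From the inner boundary to the cork board/beech interface, ΣR_partial = 0.03653 K/W.
T_interface = T_in − Q·ΣR_partial = 21.1 °C − (287.4)(0.03653) = 10.6 °C

T = 10.6 °C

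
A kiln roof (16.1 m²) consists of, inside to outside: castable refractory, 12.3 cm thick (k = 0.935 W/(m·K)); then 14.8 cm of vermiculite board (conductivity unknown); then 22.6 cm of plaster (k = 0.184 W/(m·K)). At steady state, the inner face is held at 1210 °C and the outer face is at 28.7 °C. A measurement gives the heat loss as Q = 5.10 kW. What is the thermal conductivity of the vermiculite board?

k = 0.0625 W/m·K

ΣR = ΔT/Q = |1210 − 28.7|/5100 = 0.2316 K/W
Known resistances:
  R_castable refractory = L/(kA) = 0.123/(0.935·16.1) = 0.008171 K/W
  R_plaster = L/(kA) = 0.226/(0.184·16.1) = 0.07629 K/W
R_vermiculite board = ΣR − ΣR_known = 0.2316 − 0.08446 = 0.1471 K/W
L/(kA) = 0.1471 ⇒ k = 0.148/(0.1471·16.1) = 0.0625 W/m·K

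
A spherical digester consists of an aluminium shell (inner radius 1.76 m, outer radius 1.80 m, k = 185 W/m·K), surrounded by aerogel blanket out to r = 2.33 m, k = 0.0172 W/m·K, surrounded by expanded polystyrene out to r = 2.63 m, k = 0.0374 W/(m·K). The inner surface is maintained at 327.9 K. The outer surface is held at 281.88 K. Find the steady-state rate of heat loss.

Treat each layer as a resistance in series:
  R_aluminium = (1/1.76 − 1/1.80)/(4πk) = 0.01263/(4π·185) = 5.431×10^-6 K/W
  R_aerogel blanket = (1/1.80 − 1/2.33)/(4πk) = 0.1264/(4π·0.0172) = 0.5847 K/W
  R_expanded polystyrene = (1/2.33 − 1/2.63)/(4πk) = 0.04896/(4π·0.0374) = 0.1042 K/W
ΣR = 5.431×10^-6 + 0.5847 + 0.1042 = 0.6889 K/W
Q = ΔT/ΣR = (327.9 K − 281.88 K)/0.6889 = 66.8 W

Q = 66.8 W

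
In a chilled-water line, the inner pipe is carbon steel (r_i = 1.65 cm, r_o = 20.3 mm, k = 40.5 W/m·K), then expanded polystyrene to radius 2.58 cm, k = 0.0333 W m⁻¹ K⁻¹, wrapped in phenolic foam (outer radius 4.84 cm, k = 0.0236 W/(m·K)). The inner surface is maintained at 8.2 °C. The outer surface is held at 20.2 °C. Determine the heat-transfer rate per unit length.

Q' = 2.23 W/m

Series thermal resistances, inner to outer:
  R'_carbon steel = ln(0.0203/0.0165)/(2πk) = 0.2073/(2π·40.5) = 8.145×10^-4 m·K/W
  R'_expanded polystyrene = ln(0.0258/0.0203)/(2πk) = 0.2398/(2π·0.0333) = 1.146 m·K/W
  R'_phenolic foam = ln(0.0484/0.0258)/(2πk) = 0.6291/(2π·0.0236) = 4.243 m·K/W
ΣR = 8.145×10^-4 + 1.146 + 4.243 = 5.390 m·K/W
Q' = ΔT/ΣR = (8.2 °C − 20.2 °C)/5.390 = -2.23 W/m
(Negative Q' ⇒ heat flows inward; heat gain = 2.23 W/m.)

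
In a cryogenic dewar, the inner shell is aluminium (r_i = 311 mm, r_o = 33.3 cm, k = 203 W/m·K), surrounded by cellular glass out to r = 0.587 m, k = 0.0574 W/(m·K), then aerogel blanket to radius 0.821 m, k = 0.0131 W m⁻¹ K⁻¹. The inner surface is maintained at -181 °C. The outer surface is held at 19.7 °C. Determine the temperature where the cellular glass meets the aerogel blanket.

T = -105 °C

Treat each layer as a resistance in series:
  R_aluminium = (1/0.311 − 1/0.333)/(4πk) = 0.2124/(4π·203) = 8.327×10^-5 K/W
  R_cellular glass = (1/0.333 − 1/0.587)/(4πk) = 1.299/(4π·0.0574) = 1.801 K/W
  R_aerogel blanket = (1/0.587 − 1/0.821)/(4πk) = 0.4856/(4π·0.0131) = 2.950 K/W
ΣR = 8.327×10^-5 + 1.801 + 2.950 = 4.751 K/W
Q = ΔT/ΣR = (-181 °C − 19.7 °C)/4.751 = -42.24 W
From the inner boundary to the cellular glass/aerogel blanket interface, ΣR_partial = 1.801 K/W.
T_interface = T_in − Q·ΣR_partial = -181 °C − (-42.24)(1.801) = -105 °C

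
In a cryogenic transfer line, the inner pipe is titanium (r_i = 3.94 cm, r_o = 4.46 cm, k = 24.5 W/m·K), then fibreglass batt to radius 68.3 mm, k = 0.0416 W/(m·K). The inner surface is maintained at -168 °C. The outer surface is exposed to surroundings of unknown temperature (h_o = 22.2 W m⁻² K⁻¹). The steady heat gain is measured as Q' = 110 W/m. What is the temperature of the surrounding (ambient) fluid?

T_out = 23.0 °C

Series resistances:
  R'_titanium = ln(0.0446/0.0394)/(2πk) = 0.1240/(2π·24.5) = 8.053×10^-4 m·K/W
  R'_fibreglass batt = ln(0.0683/0.0446)/(2πk) = 0.4262/(2π·0.0416) = 1.630 m·K/W
  R'_conv,out = 1/(2πr h) = 1/(2π·0.0683·22.2) = 0.1050 m·K/W
ΣR = 1.736 m·K/W
ΔT = Q'·ΣR = 110 × 1.736 = 191.0 K
Heat flows inward, so T_out = T_in + ΔT = -168 + 191.0 = 23.0 °C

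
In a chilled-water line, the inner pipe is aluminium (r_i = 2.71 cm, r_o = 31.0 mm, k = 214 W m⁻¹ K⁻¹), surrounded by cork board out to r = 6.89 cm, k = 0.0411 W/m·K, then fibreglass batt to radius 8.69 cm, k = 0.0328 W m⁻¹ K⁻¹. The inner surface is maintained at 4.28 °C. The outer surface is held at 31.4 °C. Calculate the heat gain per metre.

Q' = 6.43 W/m

Series thermal resistances, inner to outer:
  R'_aluminium = ln(0.0310/0.0271)/(2πk) = 0.1345/(2π·214) = 1.000×10^-4 m·K/W
  R'_cork board = ln(0.0689/0.0310)/(2πk) = 0.7987/(2π·0.0411) = 3.093 m·K/W
  R'_fibreglass batt = ln(0.0869/0.0689)/(2πk) = 0.2321/(2π·0.0328) = 1.126 m·K/W
ΣR = 1.000×10^-4 + 3.093 + 1.126 = 4.219 m·K/W
Q' = ΔT/ΣR = (4.28 °C − 31.4 °C)/4.219 = -6.43 W/m
(Negative Q' ⇒ heat flows inward; heat gain = 6.43 W/m.)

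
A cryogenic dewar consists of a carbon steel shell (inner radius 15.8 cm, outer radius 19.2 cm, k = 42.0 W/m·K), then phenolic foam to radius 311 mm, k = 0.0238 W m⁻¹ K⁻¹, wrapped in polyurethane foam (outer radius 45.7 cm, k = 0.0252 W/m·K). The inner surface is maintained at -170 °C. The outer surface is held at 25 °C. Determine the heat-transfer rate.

Resistance network (inner→outer):
  R_carbon steel = (1/0.158 − 1/0.192)/(4πk) = 1.121/(4π·42.0) = 0.002124 K/W
  R_phenolic foam = (1/0.192 − 1/0.311)/(4πk) = 1.993/(4π·0.0238) = 6.663 K/W
  R_polyurethane foam = (1/0.311 − 1/0.457)/(4πk) = 1.027/(4π·0.0252) = 3.244 K/W
ΣR = 0.002124 + 6.663 + 3.244 = 9.909 K/W
Q = ΔT/ΣR = (-170 °C − 25 °C)/9.909 = -19.7 W
(Negative Q ⇒ heat flows inward; heat gain = 19.7 W.)

Q = 19.7 W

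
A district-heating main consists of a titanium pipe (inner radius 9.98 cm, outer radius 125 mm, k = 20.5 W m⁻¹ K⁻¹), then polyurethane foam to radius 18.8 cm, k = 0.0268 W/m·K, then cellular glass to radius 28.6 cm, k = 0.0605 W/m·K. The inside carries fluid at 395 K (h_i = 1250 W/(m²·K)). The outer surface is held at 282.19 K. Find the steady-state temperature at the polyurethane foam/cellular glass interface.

T = 317.5 K

Treat each layer as a resistance in series:
  R'_conv,in = 1/(2πr h) = 1/(2π·0.0998·1250) = 0.001276 m·K/W
  R'_titanium = ln(0.125/0.0998)/(2πk) = 0.2251/(2π·20.5) = 0.001748 m·K/W
  R'_polyurethane foam = ln(0.188/0.125)/(2πk) = 0.4081/(2π·0.0268) = 2.424 m·K/W
  R'_cellular glass = ln(0.286/0.188)/(2πk) = 0.4195/(2π·0.0605) = 1.104 m·K/W
ΣR = 0.001276 + 0.001748 + 2.424 + 1.104 = 3.531 m·K/W
Q' = ΔT/ΣR = (395 K − 282.19 K)/3.531 = 31.95 W/m
From the inner boundary to the polyurethane foam/cellular glass interface, ΣR_partial = 2.427 m·K/W.
T_interface = T_in − Q'·ΣR_partial = 395 K − (31.95)(2.427) = 317.5 K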